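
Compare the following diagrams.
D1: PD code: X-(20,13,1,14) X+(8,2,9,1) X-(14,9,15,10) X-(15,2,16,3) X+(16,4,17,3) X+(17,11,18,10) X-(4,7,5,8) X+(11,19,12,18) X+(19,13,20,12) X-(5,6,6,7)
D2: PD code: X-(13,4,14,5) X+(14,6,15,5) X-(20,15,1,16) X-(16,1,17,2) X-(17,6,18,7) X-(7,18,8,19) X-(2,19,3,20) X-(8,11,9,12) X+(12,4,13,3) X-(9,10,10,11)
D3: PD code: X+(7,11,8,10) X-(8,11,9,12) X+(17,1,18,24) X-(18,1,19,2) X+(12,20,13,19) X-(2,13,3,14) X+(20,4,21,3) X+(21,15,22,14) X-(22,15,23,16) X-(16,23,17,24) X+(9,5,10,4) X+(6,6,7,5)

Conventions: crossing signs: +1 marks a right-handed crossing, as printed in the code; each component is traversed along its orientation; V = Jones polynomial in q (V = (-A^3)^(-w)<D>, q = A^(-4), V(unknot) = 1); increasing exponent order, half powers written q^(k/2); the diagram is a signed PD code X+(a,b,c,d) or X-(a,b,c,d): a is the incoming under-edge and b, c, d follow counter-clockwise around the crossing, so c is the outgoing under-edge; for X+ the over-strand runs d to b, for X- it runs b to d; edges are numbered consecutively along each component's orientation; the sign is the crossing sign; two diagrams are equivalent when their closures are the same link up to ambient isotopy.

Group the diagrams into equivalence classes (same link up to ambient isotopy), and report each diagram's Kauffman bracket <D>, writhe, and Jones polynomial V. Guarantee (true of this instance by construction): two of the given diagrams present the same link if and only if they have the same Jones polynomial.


grouping into links: {D1} | {D2} | {D3}
V(D1) = 1  (w 0, c 10, <D> = 1)
V(D2) = -q^-6 + q^-5 - q^-4 + 2q^-3 - q^-2 + q^-1  (w -6, c 10, <D> = A^-14 - A^-10 + 2A^-6 - A^-2 + A^2 - A^6)
V(D3) = q^-2 - q^-1 + 1 - q + q^2  (w +2, c 12, <D> = A^-2 - A^2 + A^6 - A^10 + A^14)
key observation: V(q) takes 3 values over 3 diagrams, fixing the grouping


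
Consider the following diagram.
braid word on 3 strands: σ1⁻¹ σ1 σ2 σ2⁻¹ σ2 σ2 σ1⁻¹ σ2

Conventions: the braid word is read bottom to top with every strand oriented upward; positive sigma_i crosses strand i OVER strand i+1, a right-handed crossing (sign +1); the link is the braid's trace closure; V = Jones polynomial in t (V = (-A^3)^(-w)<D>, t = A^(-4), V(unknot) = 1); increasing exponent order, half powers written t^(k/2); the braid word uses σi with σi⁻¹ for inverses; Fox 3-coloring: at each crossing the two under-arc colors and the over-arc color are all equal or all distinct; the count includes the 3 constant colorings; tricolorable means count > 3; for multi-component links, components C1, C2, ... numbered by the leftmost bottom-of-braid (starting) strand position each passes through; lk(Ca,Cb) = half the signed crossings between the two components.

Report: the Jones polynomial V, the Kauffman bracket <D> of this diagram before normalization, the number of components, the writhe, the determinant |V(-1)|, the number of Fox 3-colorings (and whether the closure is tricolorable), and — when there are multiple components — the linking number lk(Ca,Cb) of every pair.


V(t) = t + t^3 - t^4
bracket: -A^-10 + A^-6 + A^2, w = +2
1 component, writhe +2, over 8 crossings
det 3, colorings 9 of 3^8 — tricolorable
observation: |V(-1)| = 3: so tricolorable, since 3 divides 3


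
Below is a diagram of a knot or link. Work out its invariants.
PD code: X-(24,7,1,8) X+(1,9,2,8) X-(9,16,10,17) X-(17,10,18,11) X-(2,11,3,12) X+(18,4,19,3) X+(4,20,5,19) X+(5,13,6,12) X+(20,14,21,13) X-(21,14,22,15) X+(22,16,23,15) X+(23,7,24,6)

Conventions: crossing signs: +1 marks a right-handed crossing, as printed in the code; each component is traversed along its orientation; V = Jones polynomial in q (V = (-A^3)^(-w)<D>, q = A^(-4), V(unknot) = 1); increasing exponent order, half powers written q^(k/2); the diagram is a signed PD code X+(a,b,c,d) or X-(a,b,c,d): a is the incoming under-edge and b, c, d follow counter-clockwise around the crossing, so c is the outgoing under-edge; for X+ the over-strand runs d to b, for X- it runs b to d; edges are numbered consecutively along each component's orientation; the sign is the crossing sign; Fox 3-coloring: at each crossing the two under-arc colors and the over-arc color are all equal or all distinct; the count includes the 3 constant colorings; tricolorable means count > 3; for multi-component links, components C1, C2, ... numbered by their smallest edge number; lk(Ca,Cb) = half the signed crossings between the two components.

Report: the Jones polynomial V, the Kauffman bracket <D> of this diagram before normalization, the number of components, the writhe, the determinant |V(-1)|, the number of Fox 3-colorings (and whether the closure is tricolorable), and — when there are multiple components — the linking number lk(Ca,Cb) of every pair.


Jones polynomial: V(q) = q + q^3 - q^4
<D> = -A^-10 + A^-6 + A^2; writhe +2
components 1, writhe +2 (12 crossings)
3-colorings: 9 of 3^12, det 3 — tricolorable
note: w = +2 shifts under R1 moves; the (-A^3)^(-2) factor cancels that in V


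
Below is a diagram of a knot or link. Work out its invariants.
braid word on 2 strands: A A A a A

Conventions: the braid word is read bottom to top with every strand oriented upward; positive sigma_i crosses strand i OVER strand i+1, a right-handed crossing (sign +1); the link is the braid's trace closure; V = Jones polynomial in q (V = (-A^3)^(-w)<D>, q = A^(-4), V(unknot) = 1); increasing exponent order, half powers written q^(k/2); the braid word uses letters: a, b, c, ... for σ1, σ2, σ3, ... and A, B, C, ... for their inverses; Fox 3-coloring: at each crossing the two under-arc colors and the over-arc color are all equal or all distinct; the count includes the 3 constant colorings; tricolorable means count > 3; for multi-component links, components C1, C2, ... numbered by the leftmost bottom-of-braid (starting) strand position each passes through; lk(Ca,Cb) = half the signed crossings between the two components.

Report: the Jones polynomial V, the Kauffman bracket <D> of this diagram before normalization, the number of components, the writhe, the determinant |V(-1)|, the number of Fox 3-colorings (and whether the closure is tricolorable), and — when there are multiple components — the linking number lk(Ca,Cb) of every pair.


V(q) = -q^-4 + q^-3 + q^-1
bracket: -A^-5 - A^3 + A^7, w = -3
1 component, writhe -3, over 5 crossings
det 3, colorings 9 of 3^5 — tricolorable
observation: det 3 = |V(-1)|; divisible by 3, so tricolorable


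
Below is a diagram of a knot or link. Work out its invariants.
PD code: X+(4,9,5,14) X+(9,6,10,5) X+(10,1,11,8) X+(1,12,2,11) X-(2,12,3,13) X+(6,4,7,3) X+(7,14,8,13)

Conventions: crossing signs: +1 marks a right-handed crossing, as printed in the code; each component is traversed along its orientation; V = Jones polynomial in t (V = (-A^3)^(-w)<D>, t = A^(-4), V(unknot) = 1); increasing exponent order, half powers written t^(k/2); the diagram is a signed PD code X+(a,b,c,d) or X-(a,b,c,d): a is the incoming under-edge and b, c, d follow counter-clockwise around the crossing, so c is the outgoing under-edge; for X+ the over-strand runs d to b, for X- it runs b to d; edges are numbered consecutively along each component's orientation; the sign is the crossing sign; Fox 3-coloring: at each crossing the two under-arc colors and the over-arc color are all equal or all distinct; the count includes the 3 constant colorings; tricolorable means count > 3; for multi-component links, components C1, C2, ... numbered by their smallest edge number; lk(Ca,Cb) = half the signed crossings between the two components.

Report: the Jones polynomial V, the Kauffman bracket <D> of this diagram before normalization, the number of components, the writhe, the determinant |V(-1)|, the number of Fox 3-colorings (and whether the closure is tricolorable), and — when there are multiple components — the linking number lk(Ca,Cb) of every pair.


Jones polynomial: V(t) = -t^(3/2) - t^(7/2) + t^(9/2) - t^(11/2)
<D> = A^-7 - A^-3 + A + A^9; writhe +5
components 2, writhe +5 (7 crossings)
linking number lk(C1,C2) = +2
3-colorings: 3 of 3^7, det 4 — not tricolorable
note: w = +5 (over 7 crossings) is diagram-only; (-A^3)^(-5) removes it from V


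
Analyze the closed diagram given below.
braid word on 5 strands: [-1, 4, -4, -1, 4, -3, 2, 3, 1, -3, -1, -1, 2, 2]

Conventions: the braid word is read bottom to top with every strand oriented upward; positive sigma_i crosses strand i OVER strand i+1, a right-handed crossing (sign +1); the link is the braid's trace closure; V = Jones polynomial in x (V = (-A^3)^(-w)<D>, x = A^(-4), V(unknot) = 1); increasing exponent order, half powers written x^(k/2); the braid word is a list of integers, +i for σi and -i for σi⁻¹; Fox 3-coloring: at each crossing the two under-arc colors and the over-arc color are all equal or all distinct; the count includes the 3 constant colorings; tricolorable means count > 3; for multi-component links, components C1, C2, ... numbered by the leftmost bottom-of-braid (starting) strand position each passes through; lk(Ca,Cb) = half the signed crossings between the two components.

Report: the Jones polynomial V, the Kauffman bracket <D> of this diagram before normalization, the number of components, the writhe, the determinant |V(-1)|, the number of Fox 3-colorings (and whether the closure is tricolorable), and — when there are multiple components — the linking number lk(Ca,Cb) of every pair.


Jones polynomial: V(x) = -x^-3 + 2x^-2 - 2x^-1 + 3 - 2x + 2x^2 - x^3
<D> = -A^-12 + 2A^-8 - 2A^-4 + 3 - 2A^4 + 2A^8 - A^12; writhe 0
components 1, writhe 0 (14 crossings)
3-colorings: 3 of 3^14, det 13 — not tricolorable
note: palindromic: swapping x for 1/x fixes V


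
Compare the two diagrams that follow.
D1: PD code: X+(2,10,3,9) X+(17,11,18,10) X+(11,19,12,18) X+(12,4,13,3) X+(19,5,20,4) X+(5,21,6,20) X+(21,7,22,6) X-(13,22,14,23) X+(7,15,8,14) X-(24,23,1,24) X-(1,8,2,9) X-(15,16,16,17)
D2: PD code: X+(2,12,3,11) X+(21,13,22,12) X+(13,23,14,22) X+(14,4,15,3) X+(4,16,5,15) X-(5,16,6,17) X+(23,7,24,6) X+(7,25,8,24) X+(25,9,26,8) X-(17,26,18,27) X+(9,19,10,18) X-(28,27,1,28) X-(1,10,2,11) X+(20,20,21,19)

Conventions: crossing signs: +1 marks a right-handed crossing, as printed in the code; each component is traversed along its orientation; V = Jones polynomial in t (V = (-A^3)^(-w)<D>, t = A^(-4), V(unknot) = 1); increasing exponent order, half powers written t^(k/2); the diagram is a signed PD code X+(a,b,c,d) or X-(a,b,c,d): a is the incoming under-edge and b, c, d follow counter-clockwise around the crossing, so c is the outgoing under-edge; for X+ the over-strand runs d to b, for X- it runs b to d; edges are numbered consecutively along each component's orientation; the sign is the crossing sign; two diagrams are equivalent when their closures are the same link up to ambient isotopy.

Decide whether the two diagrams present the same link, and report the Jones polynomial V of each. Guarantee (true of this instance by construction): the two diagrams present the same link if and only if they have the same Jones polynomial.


same link: yes
V(D1) = t^2 + 2t^4 - 2t^5 + t^6 - 2t^7 + t^8  [12 crossings, <D> = A^-20 - 2A^-16 + A^-12 - 2A^-8 + 2A^-4 + A^4, w = +4]
D2 (bracket A^-14 - 2A^-10 + A^-6 - 2A^-2 + 2A^2 + A^10; 14 crossings at w = +6): V = t^2 + 2t^4 - 2t^5 + t^6 - 2t^7 + t^8
note: one V(t) for all 2 diagrams — one class (guaranteed)


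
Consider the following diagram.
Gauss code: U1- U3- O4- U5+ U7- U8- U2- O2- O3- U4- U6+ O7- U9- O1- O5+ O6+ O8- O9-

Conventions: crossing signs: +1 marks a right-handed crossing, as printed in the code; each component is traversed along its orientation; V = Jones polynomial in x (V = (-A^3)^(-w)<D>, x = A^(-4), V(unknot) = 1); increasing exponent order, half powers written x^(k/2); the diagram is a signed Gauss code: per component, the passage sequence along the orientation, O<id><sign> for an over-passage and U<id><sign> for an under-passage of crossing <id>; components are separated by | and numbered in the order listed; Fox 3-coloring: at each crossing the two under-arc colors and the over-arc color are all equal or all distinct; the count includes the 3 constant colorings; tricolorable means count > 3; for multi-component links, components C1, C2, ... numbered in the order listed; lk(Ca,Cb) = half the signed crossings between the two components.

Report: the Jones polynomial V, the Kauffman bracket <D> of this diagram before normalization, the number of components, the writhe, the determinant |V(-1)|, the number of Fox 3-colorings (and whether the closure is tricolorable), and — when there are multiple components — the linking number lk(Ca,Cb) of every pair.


Jones polynomial: V(x) = -x^-4 + x^-3 + x^-1
<D> = -A^-11 - A^-3 + A; writhe -5
components 1, writhe -5 (9 crossings)
3-colorings: 9 of 3^9, det 3 — tricolorable
note: det 3 = |V(-1)|; divisible by 3, so tricolorable


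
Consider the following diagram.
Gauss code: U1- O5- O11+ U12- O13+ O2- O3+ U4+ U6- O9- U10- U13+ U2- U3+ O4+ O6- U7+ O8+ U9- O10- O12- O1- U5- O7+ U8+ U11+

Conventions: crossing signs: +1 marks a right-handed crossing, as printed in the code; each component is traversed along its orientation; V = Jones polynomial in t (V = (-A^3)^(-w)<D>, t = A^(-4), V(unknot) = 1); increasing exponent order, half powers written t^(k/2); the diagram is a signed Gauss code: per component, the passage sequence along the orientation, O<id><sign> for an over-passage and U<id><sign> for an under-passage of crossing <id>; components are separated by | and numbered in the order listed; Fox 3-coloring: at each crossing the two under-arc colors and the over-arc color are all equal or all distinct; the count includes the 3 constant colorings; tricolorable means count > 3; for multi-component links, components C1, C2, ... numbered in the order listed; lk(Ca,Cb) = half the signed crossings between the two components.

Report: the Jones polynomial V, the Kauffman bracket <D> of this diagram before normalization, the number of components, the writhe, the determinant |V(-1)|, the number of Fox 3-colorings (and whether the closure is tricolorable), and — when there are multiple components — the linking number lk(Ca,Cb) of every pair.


V(t) = t^-4 - t^-3 + t^-2 - 2t^-1 + 2 - t + t^2
bracket: -A^-11 + A^-7 - 2A^-3 + 2A - A^5 + A^9 - A^13, w = -1
1 component, writhe -1, over 13 crossings
det 9, colorings 9 of 3^13 — tricolorable
observation: det 9 = |V(-1)|; divisible by 3, so tricolorable


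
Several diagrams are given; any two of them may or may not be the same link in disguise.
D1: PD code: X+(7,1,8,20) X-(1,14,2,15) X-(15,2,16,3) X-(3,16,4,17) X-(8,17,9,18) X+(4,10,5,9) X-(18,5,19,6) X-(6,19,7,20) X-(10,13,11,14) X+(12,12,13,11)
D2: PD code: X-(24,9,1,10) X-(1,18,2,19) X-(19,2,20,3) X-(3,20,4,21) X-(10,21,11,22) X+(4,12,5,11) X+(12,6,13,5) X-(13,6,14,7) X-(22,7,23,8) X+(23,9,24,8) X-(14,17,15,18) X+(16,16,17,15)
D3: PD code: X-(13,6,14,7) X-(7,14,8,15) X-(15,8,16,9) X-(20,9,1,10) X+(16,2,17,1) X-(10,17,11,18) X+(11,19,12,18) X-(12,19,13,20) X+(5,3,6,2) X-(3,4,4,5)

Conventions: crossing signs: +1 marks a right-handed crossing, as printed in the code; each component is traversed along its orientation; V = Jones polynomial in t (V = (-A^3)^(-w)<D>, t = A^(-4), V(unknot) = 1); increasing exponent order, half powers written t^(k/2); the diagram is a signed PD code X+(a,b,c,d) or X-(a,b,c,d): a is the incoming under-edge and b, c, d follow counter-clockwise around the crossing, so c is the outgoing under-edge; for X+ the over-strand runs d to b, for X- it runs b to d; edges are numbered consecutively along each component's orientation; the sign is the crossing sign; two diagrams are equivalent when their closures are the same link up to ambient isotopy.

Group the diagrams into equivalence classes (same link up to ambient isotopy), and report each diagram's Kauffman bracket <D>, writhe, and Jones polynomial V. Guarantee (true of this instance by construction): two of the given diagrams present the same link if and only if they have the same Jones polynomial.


classes: {D1, D2, D3}
V(D1) = -t^-6 + t^-5 - t^-4 + 2t^-3 - t^-2 + t^-1  [10 crossings, <D> = A^-8 - A^-4 + 2 - A^4 + A^8 - A^12, w = -4]
V(D2) = -t^-6 + t^-5 - t^-4 + 2t^-3 - t^-2 + t^-1  [12 crossings, <D> = A^-8 - A^-4 + 2 - A^4 + A^8 - A^12, w = -4]
D3 (bracket A^-8 - A^-4 + 2 - A^4 + A^8 - A^12; 10 crossings at w = -4): V = -t^-6 + t^-5 - t^-4 + 2t^-3 - t^-2 + t^-1
note: one V(t) for all 3 diagrams — one class (guaranteed)


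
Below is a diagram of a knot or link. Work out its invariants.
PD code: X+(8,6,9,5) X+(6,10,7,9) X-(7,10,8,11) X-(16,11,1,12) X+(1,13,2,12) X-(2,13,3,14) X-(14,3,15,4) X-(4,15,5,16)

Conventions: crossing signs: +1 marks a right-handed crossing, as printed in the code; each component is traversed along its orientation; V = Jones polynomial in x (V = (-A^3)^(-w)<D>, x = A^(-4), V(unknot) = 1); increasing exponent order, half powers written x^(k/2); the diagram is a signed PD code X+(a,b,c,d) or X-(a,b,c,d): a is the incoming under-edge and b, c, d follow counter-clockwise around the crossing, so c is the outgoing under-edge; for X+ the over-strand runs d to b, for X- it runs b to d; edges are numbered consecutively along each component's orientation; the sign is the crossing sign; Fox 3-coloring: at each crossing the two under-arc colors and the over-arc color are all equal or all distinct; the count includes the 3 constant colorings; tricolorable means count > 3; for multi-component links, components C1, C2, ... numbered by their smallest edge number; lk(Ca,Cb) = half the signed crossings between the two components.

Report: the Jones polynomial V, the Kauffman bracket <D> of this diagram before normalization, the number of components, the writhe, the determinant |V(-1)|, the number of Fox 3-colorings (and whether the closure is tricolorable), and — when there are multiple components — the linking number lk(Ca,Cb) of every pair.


V = -x^-4 + x^-3 + x^-1
<D> = A^-2 + A^6 - A^10 (w = -2)
1 component over 8 crossings, w = -2
9 Fox colorings among 3^8, |V(-1)| = 3: tricolorable
why: w = -2 shifts under R1 moves; the (-A^3)^(2) factor cancels that in V


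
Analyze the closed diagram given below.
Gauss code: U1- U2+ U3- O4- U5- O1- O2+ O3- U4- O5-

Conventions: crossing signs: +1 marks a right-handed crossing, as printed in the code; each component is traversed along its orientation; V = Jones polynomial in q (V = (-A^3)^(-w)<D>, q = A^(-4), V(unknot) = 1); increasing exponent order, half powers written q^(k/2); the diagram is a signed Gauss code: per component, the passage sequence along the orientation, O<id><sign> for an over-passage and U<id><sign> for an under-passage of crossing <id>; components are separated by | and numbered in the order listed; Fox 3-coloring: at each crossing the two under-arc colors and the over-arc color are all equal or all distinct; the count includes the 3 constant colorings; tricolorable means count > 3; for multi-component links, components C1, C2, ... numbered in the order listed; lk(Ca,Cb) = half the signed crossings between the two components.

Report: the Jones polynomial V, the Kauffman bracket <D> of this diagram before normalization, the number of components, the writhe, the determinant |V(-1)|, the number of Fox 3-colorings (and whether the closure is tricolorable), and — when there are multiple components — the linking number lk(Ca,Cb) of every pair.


V(q) = -q^-4 + q^-3 + q^-1
bracket: -A^-5 - A^3 + A^7, w = -3
1 component, writhe -3, over 5 crossings
det 3, colorings 9 of 3^5 — tricolorable
observation: V spans 3 powers of q: at least 3 crossings in any diagram


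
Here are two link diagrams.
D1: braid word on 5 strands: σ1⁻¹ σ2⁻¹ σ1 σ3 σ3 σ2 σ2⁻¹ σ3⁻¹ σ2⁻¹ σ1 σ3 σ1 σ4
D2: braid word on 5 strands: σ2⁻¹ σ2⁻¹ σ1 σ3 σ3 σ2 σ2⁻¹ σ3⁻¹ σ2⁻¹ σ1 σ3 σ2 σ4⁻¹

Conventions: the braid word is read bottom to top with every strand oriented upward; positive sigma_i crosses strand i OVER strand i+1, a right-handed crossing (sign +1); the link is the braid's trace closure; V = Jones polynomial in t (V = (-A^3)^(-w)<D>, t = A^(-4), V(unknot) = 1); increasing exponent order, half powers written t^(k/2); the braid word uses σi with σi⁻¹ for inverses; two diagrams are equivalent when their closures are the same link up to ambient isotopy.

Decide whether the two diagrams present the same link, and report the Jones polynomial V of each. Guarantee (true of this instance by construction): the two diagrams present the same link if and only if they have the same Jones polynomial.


equivalent: yes
V(D1) = -t^(-3/2) + 2t^(-1/2) - 2t^(1/2) + 2t^(3/2) - 3t^(5/2) + t^(7/2) - t^(9/2)  (w +3, c 13, <D> = A^-9 - A^-5 + 3A^-1 - 2A^3 + 2A^7 - 2A^11 + A^15)
V(D2) = -t^(-3/2) + 2t^(-1/2) - 2t^(1/2) + 2t^(3/2) - 3t^(5/2) + t^(7/2) - t^(9/2)  [13 crossings, <D> = A^-15 - A^-11 + 3A^-7 - 2A^-3 + 2A - 2A^5 + A^9, w = +1]
key observation: D2 (13 crossings) and D1 (13) are Markov-related braid presentations


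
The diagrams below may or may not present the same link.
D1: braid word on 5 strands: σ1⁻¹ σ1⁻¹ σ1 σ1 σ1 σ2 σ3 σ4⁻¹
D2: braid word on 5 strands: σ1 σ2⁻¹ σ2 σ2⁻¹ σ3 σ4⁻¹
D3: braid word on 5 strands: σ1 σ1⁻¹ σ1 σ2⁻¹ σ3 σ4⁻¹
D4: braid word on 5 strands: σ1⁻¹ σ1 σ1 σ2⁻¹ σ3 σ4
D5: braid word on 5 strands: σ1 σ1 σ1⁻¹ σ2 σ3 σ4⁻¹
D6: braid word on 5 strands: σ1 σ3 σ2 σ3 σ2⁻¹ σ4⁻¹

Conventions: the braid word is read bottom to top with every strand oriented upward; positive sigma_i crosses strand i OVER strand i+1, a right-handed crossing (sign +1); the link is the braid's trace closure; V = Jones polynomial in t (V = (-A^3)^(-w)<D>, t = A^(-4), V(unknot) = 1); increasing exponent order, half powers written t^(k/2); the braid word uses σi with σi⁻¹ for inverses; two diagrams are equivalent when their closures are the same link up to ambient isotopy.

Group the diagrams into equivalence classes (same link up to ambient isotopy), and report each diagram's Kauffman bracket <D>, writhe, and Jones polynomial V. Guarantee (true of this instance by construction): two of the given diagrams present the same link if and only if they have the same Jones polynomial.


equivalence classes: {D1, D2, D3, D4, D5, D6}
D1 (bracket A^6; 8 crossings at w = +2): V = 1
V(D2) = 1  [6 crossings, <D> = 1, w = 0]
D3 (bracket 1; 6 crossings at w = 0): V = 1
V(D4) = 1  [6 crossings, <D> = A^6, w = +2]
D5 (bracket A^6; 6 crossings at w = +2): V = 1
D6 (bracket A^6; 6 crossings at w = +2): V = 1
key observation: all 6 diagrams share one V(t), hence one class


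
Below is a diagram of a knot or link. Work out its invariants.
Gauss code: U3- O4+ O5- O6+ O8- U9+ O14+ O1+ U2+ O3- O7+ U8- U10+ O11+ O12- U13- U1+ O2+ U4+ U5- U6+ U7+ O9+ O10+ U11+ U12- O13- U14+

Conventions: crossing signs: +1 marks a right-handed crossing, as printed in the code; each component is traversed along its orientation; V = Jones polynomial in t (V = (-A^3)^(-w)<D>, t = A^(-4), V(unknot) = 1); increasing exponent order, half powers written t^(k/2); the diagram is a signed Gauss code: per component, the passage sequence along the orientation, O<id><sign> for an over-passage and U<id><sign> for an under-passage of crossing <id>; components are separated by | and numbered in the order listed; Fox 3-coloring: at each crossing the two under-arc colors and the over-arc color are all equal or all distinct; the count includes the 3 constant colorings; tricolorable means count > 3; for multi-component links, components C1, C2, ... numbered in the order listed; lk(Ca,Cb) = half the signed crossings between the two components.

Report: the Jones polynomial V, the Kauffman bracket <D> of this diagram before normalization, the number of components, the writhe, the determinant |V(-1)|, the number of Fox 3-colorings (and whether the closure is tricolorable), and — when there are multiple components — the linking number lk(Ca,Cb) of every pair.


Jones polynomial: V(t) = 2t - 2t^2 + 3t^3 - 3t^4 + 2t^5 - 2t^6 + t^7
<D> = A^-16 - 2A^-12 + 2A^-8 - 3A^-4 + 3 - 2A^4 + 2A^8; writhe +4
components 1, writhe +4 (14 crossings)
3-colorings: 9 of 3^14, det 15 — tricolorable
note: |V(-1)| = 15: so tricolorable, since 3 divides 15


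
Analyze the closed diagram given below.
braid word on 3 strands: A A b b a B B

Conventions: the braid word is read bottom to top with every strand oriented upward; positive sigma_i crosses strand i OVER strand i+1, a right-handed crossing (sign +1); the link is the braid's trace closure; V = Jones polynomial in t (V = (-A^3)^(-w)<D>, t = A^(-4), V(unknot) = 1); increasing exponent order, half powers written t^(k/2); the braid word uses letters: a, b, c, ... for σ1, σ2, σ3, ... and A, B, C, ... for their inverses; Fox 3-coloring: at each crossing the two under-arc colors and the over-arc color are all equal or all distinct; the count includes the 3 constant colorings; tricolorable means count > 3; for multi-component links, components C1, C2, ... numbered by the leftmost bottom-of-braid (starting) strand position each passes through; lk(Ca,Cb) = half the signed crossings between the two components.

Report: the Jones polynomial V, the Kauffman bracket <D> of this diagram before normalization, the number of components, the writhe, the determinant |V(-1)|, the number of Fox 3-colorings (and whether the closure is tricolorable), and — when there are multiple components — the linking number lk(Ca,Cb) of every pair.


V(t) = t^(-7/2) - 2t^(-5/2) + t^(-3/2) - 2t^(-1/2) + t^(1/2) - t^(3/2)
bracket: A^-9 - A^-5 + 2A^-1 - A^3 + 2A^7 - A^11, w = -1
2 components, writhe -1, over 7 crossings
lk(C1,C2) = 0
det 8, colorings 3 of 3^7 — not tricolorable
observation: every pair of the 2 components has lk = 0


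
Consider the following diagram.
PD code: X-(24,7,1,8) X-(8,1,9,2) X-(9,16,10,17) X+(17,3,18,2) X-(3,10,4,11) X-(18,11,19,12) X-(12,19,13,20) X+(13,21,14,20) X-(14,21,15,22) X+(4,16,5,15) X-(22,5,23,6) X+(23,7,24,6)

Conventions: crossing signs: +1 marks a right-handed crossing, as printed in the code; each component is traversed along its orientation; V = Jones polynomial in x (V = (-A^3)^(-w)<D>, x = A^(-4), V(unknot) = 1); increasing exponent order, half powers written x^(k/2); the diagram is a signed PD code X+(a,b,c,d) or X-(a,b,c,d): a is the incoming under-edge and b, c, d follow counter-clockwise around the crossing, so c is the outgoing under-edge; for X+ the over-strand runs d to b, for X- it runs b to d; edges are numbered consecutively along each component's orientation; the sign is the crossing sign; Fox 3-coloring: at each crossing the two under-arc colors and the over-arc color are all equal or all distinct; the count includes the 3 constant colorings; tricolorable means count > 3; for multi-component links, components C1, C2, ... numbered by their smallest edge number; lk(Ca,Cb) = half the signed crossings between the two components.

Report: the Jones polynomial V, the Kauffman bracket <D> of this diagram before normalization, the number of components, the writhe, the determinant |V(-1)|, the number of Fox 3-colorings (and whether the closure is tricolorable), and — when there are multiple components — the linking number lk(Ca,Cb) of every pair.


Jones polynomial: V(x) = x^-7 - 2x^-6 + 2x^-5 - 3x^-4 + 3x^-3 - 2x^-2 + 2x^-1
<D> = 2A^-8 - 2A^-4 + 3 - 3A^4 + 2A^8 - 2A^12 + A^16; writhe -4
components 1, writhe -4 (12 crossings)
3-colorings: 9 of 3^12, det 15 — tricolorable
note: det 15 = |V(-1)|; divisible by 3, so tricolorable


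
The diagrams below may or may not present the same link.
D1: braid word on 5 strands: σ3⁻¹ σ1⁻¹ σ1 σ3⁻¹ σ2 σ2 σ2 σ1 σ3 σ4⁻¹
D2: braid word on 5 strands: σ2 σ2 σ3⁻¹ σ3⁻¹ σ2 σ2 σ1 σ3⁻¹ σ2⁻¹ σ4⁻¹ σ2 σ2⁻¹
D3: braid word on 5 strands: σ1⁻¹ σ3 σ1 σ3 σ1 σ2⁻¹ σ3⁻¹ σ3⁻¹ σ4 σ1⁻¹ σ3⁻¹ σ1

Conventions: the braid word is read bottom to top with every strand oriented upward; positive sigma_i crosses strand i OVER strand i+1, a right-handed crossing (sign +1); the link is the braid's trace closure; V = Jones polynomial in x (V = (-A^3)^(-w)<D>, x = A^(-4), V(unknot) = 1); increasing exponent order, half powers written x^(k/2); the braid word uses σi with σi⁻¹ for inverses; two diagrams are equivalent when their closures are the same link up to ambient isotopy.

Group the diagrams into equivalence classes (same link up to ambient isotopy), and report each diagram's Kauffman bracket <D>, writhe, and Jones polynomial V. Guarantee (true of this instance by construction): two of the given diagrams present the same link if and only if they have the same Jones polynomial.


classes: {D1} | {D2} | {D3}
V(D1) = x + x^3 - x^4  [10 crossings, <D> = -A^-10 + A^-6 + A^2, w = +2]
D2 (bracket -A^-12 + 2A^-8 - 2A^-4 + 3 - 2A^4 + 2A^8 - A^12; 12 crossings at w = 0): V = -x^-3 + 2x^-2 - 2x^-1 + 3 - 2x + 2x^2 - x^3
V(D3) = 1  [12 crossings, <D> = 1, w = 0]
note: comparing 3 Jones polynomials yields 3 groups


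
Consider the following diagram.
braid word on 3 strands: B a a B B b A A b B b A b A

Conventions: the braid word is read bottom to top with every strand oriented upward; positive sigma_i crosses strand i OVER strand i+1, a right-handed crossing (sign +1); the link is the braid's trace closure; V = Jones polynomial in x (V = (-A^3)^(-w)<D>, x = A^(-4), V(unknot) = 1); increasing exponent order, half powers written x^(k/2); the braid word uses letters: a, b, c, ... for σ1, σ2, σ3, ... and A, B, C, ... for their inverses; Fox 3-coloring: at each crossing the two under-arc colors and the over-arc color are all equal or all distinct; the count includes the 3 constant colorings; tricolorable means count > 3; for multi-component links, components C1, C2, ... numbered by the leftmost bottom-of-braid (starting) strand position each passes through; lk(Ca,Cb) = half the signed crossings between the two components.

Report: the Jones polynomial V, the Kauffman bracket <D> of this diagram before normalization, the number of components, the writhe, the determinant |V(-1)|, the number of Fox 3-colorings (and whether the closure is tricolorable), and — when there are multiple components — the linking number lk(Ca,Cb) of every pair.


V = x^-6 - 2x^-5 + 2x^-4 - 3x^-3 + 4x^-2 - 3x^-1 + 3 - 2x + x^2
<D> = A^-14 - 2A^-10 + 3A^-6 - 3A^-2 + 4A^2 - 3A^6 + 2A^10 - 2A^14 + A^18 (w = -2)
1 component over 14 crossings, w = -2
9 Fox colorings among 3^14, |V(-1)| = 21: tricolorable
why: |V(-1)| = 21: so tricolorable, since 3 divides 21


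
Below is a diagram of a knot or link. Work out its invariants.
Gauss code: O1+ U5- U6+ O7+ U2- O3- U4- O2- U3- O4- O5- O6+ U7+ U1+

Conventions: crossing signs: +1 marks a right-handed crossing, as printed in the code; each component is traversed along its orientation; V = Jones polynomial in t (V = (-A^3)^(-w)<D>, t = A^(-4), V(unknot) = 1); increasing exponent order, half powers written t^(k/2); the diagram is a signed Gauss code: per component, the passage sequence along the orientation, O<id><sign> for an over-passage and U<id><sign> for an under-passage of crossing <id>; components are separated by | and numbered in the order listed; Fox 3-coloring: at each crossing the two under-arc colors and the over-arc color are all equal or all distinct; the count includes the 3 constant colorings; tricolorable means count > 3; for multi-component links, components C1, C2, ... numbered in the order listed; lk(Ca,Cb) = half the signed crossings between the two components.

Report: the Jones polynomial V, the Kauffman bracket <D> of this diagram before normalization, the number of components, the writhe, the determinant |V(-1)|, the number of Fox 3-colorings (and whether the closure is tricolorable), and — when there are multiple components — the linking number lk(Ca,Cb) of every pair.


V = -t^-4 + t^-3 + t^-1
<D> = -A - A^9 + A^13 (w = -1)
1 component over 7 crossings, w = -1
9 Fox colorings among 3^7, |V(-1)| = 3: tricolorable
why: w = -1 (over 7 crossings) is diagram-only; (-A^3)^(1) removes it from V


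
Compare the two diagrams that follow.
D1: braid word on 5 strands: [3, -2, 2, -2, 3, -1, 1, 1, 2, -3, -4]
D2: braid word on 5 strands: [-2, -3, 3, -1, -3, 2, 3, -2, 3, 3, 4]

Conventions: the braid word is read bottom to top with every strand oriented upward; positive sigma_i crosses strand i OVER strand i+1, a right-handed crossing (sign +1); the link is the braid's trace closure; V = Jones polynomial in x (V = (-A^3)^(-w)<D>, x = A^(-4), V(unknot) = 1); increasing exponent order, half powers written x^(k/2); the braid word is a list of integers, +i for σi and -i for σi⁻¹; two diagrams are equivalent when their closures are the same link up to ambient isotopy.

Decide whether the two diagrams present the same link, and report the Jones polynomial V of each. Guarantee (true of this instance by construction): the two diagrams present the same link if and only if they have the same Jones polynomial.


equivalent: no
D1 (bracket A + A^5; 11 crossings at w = +1): V = -x^(-1/2) - x^(1/2)
V(D2) = -x^(-3/2) - 2x^(1/2) + x^(3/2) - x^(5/2) + x^(7/2)  [11 crossings, <D> = -A^-11 + A^-7 - A^-3 + 2A + A^9, w = +1]
observation: 2 classes among 2 diagrams; unequal V(x) rules out equality


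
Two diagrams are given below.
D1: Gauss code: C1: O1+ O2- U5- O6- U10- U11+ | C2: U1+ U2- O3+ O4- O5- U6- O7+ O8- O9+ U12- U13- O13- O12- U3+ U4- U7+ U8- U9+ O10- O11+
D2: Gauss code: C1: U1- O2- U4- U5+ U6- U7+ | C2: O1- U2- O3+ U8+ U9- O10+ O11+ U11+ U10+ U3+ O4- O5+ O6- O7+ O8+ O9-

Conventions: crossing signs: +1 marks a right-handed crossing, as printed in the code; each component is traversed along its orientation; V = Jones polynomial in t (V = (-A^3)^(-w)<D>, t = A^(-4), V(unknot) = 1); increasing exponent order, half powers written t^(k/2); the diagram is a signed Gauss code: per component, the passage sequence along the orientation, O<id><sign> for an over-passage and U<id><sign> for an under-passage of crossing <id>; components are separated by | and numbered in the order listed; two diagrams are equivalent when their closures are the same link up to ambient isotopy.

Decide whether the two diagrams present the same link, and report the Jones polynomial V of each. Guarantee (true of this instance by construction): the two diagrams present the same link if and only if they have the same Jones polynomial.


equivalent: yes
D1 (bracket A^-7 + A; 13 crossings at w = -3): V = -t^(-5/2) - t^(-1/2)
V(D2) = -t^(-5/2) - t^(-1/2)  (w +1, c 11, <D> = A^5 + A^13)
key observation: one V(t) for all 2 diagrams — one class (guaranteed)


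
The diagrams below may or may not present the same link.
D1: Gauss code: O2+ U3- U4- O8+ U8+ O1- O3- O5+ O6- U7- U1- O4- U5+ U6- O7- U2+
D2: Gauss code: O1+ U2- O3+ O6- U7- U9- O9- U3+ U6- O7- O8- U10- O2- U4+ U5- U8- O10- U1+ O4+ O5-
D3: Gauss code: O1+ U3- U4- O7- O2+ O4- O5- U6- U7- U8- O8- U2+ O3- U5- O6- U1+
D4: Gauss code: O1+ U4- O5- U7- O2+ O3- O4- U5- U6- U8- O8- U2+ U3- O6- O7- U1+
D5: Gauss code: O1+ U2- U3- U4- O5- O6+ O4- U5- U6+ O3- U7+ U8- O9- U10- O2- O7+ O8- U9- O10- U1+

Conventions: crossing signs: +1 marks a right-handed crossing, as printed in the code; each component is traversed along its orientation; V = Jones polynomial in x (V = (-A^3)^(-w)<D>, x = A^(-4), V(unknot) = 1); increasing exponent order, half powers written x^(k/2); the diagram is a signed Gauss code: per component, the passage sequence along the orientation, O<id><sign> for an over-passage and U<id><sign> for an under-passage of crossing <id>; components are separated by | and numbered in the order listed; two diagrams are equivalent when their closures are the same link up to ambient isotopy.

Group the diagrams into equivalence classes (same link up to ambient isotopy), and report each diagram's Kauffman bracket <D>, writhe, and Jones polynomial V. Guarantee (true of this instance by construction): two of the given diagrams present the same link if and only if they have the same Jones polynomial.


grouping into links: {D1, D2, D3, D4, D5}
V(D1) = -x^-4 + x^-3 + x^-1  (w -2, c 8, <D> = A^-2 + A^6 - A^10)
V(D2) = -x^-4 + x^-3 + x^-1  (w -4, c 10, <D> = A^-8 + 1 - A^4)
D3 (bracket A^-8 + 1 - A^4; 8 crossings at w = -4): V = -x^-4 + x^-3 + x^-1
D4 (bracket A^-8 + 1 - A^4; 8 crossings at w = -4): V = -x^-4 + x^-3 + x^-1
V(D5) = -x^-4 + x^-3 + x^-1  [10 crossings, <D> = A^-8 + 1 - A^4, w = -4]
key observation: one V(x) for all 5 diagrams — one class (guaranteed)


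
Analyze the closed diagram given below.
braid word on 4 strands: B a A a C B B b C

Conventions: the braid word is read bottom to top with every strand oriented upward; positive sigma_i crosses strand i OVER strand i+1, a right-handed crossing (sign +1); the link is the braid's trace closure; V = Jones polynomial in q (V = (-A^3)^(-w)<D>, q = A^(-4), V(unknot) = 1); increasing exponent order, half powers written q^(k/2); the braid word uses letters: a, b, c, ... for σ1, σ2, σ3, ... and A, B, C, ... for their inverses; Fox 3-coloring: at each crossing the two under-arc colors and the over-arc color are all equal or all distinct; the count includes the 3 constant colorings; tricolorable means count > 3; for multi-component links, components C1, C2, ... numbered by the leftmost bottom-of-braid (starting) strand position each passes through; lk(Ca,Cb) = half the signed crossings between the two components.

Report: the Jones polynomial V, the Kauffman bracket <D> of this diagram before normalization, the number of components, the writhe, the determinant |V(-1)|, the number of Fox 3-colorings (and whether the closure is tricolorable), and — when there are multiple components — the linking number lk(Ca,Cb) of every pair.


V(q) = -q^-4 + q^-3 + q^-1
bracket: -A^-5 - A^3 + A^7, w = -3
1 component, writhe -3, over 9 crossings
det 3, colorings 9 of 3^9 — tricolorable
observation: inverse pairs cancel, leaving σ2⁻¹ σ1 σ3⁻¹ σ2⁻¹ σ3⁻¹


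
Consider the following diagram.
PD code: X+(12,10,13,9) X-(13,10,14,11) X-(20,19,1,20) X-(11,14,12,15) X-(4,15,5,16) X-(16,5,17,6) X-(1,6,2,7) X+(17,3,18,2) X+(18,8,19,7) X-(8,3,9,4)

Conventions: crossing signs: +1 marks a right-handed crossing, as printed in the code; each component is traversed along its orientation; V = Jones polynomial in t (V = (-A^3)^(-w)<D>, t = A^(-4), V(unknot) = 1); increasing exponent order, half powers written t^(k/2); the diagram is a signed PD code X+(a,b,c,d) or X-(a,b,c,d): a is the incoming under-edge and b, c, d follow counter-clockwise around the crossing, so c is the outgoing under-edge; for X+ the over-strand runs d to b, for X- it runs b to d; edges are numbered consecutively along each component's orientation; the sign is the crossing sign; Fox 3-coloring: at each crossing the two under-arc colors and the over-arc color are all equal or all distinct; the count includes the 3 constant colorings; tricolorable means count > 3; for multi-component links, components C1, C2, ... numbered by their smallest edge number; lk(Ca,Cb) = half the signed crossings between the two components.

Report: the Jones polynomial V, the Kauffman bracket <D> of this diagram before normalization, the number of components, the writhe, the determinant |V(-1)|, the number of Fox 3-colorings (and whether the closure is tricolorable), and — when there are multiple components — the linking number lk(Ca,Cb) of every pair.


V(t) = -t^-4 + t^-3 + t^-1
bracket: A^-8 + 1 - A^4, w = -4
1 component, writhe -4, over 10 crossings
det 3, colorings 9 of 3^10 — tricolorable
observation: w = -4 shifts under R1 moves; the (-A^3)^(4) factor cancels that in V


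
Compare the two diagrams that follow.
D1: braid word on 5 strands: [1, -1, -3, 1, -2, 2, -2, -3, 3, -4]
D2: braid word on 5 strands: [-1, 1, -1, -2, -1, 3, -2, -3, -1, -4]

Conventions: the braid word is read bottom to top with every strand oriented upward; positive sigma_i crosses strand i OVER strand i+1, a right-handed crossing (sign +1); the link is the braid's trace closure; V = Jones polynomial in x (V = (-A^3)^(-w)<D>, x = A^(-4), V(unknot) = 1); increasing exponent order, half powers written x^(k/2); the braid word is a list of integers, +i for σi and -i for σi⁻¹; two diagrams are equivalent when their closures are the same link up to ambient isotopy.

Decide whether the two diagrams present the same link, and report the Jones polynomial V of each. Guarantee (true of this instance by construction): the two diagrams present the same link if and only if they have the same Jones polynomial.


same link: no
V(D1) = 1  [10 crossings, <D> = A^-6, w = -2]
D2 (bracket A^-14 + A^-6 - A^-2; 10 crossings at w = -6): V = -x^-4 + x^-3 + x^-1
note: 2 values of V(x) split the 2 diagrams
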